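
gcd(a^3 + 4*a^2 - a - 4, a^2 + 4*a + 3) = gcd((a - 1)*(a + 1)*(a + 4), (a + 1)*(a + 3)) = a + 1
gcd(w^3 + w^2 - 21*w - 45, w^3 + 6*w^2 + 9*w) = w^2 + 6*w + 9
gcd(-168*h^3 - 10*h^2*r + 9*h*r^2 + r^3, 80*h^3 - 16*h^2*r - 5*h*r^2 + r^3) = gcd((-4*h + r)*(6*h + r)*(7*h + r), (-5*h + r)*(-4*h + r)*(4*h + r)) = -4*h + r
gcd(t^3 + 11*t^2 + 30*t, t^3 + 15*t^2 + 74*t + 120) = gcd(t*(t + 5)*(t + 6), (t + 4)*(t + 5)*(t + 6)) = t^2 + 11*t + 30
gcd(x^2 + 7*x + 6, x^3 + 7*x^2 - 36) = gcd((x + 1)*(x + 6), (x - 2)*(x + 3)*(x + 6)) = x + 6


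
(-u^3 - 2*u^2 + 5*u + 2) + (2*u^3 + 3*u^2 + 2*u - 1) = u^3 + u^2 + 7*u + 1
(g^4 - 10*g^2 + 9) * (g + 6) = g^5 + 6*g^4 - 10*g^3 - 60*g^2 + 9*g + 54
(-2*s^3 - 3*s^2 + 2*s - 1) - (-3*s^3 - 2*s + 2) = s^3 - 3*s^2 + 4*s - 3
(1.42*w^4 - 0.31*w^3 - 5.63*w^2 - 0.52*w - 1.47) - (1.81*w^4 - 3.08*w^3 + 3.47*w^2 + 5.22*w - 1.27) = -0.39*w^4 + 2.77*w^3 - 9.1*w^2 - 5.74*w - 0.2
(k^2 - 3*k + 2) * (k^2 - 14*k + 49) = k^4 - 17*k^3 + 93*k^2 - 175*k + 98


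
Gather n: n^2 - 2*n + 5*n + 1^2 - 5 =n^2 + 3*n - 4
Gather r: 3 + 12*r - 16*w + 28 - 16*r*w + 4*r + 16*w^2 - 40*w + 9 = r*(16 - 16*w) + 16*w^2 - 56*w + 40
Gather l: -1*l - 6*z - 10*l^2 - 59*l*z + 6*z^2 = -10*l^2 + l*(-59*z - 1) + 6*z^2 - 6*z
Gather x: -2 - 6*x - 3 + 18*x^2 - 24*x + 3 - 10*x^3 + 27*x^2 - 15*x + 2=-10*x^3 + 45*x^2 - 45*x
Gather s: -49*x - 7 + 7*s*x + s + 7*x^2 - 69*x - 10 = s*(7*x + 1) + 7*x^2 - 118*x - 17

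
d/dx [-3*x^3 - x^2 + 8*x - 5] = -9*x^2 - 2*x + 8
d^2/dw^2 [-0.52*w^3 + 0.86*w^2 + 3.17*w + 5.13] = 1.72 - 3.12*w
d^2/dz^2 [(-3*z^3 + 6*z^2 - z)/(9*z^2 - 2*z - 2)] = 2*(-39*z^3 + 288*z^2 - 90*z + 28)/(729*z^6 - 486*z^5 - 378*z^4 + 208*z^3 + 84*z^2 - 24*z - 8)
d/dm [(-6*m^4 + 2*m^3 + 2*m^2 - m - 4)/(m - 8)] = 2*(-9*m^4 + 98*m^3 - 23*m^2 - 16*m + 6)/(m^2 - 16*m + 64)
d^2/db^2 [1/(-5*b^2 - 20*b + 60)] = 2*(b^2 + 4*b - 4*(b + 2)^2 - 12)/(5*(b^2 + 4*b - 12)^3)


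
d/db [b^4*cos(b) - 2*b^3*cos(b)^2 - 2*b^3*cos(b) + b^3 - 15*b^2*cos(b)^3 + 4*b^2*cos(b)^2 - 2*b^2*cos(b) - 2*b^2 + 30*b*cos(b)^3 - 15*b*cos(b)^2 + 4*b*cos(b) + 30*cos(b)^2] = -b^4*sin(b) + 2*b^3*sin(b) + 2*b^3*sin(2*b) + 4*b^3*cos(b) + 53*b^2*sin(b)/4 - 4*b^2*sin(2*b) + 45*b^2*sin(3*b)/4 - 6*b^2*cos(b) - 3*b^2*cos(2*b) - 53*b*sin(b)/2 + 15*b*sin(2*b) - 45*b*sin(3*b)/2 - 53*b*cos(b)/2 + 4*b*cos(2*b) - 15*b*cos(3*b)/2 - 30*sin(2*b) + 53*cos(b)/2 - 15*cos(2*b)/2 + 15*cos(3*b)/2 - 15/2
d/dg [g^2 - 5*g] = 2*g - 5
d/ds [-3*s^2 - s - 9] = -6*s - 1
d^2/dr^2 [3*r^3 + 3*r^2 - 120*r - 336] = 18*r + 6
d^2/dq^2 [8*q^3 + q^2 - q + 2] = 48*q + 2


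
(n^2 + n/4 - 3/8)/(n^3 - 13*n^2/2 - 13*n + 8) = (n + 3/4)/(n^2 - 6*n - 16)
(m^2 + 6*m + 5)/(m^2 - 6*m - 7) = (m + 5)/(m - 7)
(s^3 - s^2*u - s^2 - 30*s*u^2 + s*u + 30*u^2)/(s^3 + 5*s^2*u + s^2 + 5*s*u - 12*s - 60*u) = (s^2 - 6*s*u - s + 6*u)/(s^2 + s - 12)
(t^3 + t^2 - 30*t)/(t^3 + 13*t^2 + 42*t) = (t - 5)/(t + 7)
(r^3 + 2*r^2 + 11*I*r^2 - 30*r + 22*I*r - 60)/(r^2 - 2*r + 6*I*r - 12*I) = (r^2 + r*(2 + 5*I) + 10*I)/(r - 2)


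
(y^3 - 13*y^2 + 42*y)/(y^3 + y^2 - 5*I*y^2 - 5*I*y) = (y^2 - 13*y + 42)/(y^2 + y - 5*I*y - 5*I)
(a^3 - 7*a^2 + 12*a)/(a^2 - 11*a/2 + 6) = 2*a*(a - 3)/(2*a - 3)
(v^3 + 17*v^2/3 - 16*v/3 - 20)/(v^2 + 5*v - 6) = (3*v^2 - v - 10)/(3*(v - 1))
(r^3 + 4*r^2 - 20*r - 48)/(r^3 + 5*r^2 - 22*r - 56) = (r + 6)/(r + 7)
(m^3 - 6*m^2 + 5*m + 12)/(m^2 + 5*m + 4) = (m^2 - 7*m + 12)/(m + 4)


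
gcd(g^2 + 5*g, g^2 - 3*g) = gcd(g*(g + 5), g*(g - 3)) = g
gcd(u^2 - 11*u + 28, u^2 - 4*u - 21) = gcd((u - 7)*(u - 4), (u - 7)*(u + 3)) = u - 7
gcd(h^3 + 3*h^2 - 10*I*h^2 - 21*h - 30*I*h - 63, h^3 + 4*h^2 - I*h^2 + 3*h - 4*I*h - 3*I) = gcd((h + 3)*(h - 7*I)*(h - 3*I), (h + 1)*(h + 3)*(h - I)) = h + 3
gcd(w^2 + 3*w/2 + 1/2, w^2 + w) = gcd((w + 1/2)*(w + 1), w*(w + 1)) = w + 1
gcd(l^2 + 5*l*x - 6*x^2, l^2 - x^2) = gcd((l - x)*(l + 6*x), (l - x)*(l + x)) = -l + x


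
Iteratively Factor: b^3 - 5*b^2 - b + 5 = (b - 5)*(b^2 - 1) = (b - 5)*(b + 1)*(b - 1)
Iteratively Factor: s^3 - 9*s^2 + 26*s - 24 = (s - 3)*(s^2 - 6*s + 8) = (s - 3)*(s - 2)*(s - 4)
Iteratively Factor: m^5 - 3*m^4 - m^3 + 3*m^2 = (m - 3)*(m^4 - m^2) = m*(m - 3)*(m^3 - m) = m*(m - 3)*(m - 1)*(m^2 + m) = m^2*(m - 3)*(m - 1)*(m + 1)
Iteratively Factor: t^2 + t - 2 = (t - 1)*(t + 2)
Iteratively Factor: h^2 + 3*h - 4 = (h - 1)*(h + 4)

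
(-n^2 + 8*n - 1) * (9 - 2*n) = 2*n^3 - 25*n^2 + 74*n - 9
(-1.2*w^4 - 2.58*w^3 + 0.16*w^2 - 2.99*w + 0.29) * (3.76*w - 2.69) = -4.512*w^5 - 6.4728*w^4 + 7.5418*w^3 - 11.6728*w^2 + 9.1335*w - 0.7801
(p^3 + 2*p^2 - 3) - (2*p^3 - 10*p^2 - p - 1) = -p^3 + 12*p^2 + p - 2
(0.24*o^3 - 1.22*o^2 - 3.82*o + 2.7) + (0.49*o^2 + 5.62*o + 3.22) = 0.24*o^3 - 0.73*o^2 + 1.8*o + 5.92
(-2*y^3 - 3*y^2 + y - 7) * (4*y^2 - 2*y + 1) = -8*y^5 - 8*y^4 + 8*y^3 - 33*y^2 + 15*y - 7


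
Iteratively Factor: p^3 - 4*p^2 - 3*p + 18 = (p - 3)*(p^2 - p - 6) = (p - 3)*(p + 2)*(p - 3)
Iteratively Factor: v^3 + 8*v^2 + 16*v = (v + 4)*(v^2 + 4*v) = v*(v + 4)*(v + 4)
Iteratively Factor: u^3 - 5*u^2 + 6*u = (u)*(u^2 - 5*u + 6) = u*(u - 2)*(u - 3)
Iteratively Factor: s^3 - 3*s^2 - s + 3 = (s - 1)*(s^2 - 2*s - 3) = (s - 1)*(s + 1)*(s - 3)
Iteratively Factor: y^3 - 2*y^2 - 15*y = (y - 5)*(y^2 + 3*y) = y*(y - 5)*(y + 3)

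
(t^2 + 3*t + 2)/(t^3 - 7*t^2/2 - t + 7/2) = 2*(t + 2)/(2*t^2 - 9*t + 7)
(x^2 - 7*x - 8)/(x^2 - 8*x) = (x + 1)/x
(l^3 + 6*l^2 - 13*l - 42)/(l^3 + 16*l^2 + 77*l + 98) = (l - 3)/(l + 7)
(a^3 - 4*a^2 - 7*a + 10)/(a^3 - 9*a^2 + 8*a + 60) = (a - 1)/(a - 6)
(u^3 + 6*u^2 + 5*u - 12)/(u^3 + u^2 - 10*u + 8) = (u + 3)/(u - 2)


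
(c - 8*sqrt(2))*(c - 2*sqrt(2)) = c^2 - 10*sqrt(2)*c + 32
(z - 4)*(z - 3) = z^2 - 7*z + 12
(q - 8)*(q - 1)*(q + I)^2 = q^4 - 9*q^3 + 2*I*q^3 + 7*q^2 - 18*I*q^2 + 9*q + 16*I*q - 8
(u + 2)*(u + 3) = u^2 + 5*u + 6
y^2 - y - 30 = (y - 6)*(y + 5)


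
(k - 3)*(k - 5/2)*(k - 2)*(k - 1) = k^4 - 17*k^3/2 + 26*k^2 - 67*k/2 + 15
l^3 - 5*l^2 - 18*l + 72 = (l - 6)*(l - 3)*(l + 4)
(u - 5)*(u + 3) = u^2 - 2*u - 15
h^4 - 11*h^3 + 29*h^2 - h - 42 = (h - 7)*(h - 3)*(h - 2)*(h + 1)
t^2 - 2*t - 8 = (t - 4)*(t + 2)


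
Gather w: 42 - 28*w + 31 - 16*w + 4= 77 - 44*w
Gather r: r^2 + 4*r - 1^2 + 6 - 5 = r^2 + 4*r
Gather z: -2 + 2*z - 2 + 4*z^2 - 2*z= 4*z^2 - 4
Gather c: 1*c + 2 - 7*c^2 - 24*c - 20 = -7*c^2 - 23*c - 18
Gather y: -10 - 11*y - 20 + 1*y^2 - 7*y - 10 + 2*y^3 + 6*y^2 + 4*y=2*y^3 + 7*y^2 - 14*y - 40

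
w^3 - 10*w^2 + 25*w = w*(w - 5)^2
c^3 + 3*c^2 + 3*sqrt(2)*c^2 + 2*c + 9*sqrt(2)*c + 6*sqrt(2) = (c + 1)*(c + 2)*(c + 3*sqrt(2))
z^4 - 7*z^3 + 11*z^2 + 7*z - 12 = (z - 4)*(z - 3)*(z - 1)*(z + 1)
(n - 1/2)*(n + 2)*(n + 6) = n^3 + 15*n^2/2 + 8*n - 6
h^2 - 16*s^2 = (h - 4*s)*(h + 4*s)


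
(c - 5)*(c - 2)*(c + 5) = c^3 - 2*c^2 - 25*c + 50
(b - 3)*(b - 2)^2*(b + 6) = b^4 - b^3 - 26*b^2 + 84*b - 72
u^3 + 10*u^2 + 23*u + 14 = (u + 1)*(u + 2)*(u + 7)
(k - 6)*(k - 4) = k^2 - 10*k + 24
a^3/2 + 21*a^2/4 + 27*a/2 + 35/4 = (a/2 + 1/2)*(a + 5/2)*(a + 7)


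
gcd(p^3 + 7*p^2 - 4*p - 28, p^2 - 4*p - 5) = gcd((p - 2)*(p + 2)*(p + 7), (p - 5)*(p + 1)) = 1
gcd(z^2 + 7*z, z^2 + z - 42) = z + 7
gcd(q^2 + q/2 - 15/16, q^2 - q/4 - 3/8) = q - 3/4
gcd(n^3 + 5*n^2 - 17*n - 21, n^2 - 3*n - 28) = 1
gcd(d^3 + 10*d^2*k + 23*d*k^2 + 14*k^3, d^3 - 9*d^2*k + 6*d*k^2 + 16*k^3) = d + k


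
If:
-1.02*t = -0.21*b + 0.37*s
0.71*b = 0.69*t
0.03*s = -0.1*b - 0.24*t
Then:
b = 0.00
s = 0.00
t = 0.00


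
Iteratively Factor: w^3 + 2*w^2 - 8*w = (w + 4)*(w^2 - 2*w) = w*(w + 4)*(w - 2)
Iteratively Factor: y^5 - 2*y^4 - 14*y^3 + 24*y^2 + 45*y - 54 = (y + 2)*(y^4 - 4*y^3 - 6*y^2 + 36*y - 27) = (y + 2)*(y + 3)*(y^3 - 7*y^2 + 15*y - 9) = (y - 3)*(y + 2)*(y + 3)*(y^2 - 4*y + 3) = (y - 3)*(y - 1)*(y + 2)*(y + 3)*(y - 3)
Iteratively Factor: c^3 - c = (c + 1)*(c^2 - c) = (c - 1)*(c + 1)*(c)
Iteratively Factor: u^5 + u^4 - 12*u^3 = (u - 3)*(u^4 + 4*u^3) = u*(u - 3)*(u^3 + 4*u^2) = u^2*(u - 3)*(u^2 + 4*u) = u^2*(u - 3)*(u + 4)*(u)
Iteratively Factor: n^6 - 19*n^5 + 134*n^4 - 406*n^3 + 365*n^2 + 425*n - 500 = (n - 4)*(n^5 - 15*n^4 + 74*n^3 - 110*n^2 - 75*n + 125) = (n - 4)*(n + 1)*(n^4 - 16*n^3 + 90*n^2 - 200*n + 125) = (n - 5)*(n - 4)*(n + 1)*(n^3 - 11*n^2 + 35*n - 25) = (n - 5)^2*(n - 4)*(n + 1)*(n^2 - 6*n + 5) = (n - 5)^3*(n - 4)*(n + 1)*(n - 1)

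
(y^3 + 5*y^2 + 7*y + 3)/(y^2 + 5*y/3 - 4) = 3*(y^2 + 2*y + 1)/(3*y - 4)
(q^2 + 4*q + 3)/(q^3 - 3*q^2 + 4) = (q + 3)/(q^2 - 4*q + 4)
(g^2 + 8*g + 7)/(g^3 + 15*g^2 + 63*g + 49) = 1/(g + 7)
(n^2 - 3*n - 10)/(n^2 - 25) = (n + 2)/(n + 5)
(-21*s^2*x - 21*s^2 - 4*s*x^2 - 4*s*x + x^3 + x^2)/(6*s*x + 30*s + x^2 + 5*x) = (-21*s^2*x - 21*s^2 - 4*s*x^2 - 4*s*x + x^3 + x^2)/(6*s*x + 30*s + x^2 + 5*x)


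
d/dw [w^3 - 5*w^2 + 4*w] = 3*w^2 - 10*w + 4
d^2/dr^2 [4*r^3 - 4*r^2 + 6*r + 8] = 24*r - 8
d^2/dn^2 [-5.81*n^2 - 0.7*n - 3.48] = -11.6200000000000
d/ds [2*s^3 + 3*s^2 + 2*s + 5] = 6*s^2 + 6*s + 2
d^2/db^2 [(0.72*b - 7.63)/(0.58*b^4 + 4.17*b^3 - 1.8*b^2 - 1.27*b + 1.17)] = (2.906496*b^7 - 23.472368*b^6 - 483.007572*b^5 - 1477.988532*b^4 + 941.333368*b^3 + 114.098022*b^2 + 127.800882*b - 54.610718)/(0.195112*b^12 + 4.208364*b^11 + 28.440126*b^10 + 45.109149*b^9 - 105.511428*b^8 - 0.785457000000001*b^7 + 107.876325*b^6 - 50.030073*b^5 - 32.132592*b^4 + 31.124276*b^3 - 1.730781*b^2 - 5.215509*b + 1.601613)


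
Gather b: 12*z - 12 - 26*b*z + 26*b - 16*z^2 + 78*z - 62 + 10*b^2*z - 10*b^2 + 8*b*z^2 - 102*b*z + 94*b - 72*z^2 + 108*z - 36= b^2*(10*z - 10) + b*(8*z^2 - 128*z + 120) - 88*z^2 + 198*z - 110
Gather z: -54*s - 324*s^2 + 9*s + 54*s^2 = -270*s^2 - 45*s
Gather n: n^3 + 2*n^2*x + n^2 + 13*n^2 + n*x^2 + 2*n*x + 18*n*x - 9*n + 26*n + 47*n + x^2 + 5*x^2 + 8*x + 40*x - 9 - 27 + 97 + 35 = n^3 + n^2*(2*x + 14) + n*(x^2 + 20*x + 64) + 6*x^2 + 48*x + 96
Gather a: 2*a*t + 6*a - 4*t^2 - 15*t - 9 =a*(2*t + 6) - 4*t^2 - 15*t - 9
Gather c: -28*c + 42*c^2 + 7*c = 42*c^2 - 21*c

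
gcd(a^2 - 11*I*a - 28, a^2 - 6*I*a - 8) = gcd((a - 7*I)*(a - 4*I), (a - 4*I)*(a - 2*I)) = a - 4*I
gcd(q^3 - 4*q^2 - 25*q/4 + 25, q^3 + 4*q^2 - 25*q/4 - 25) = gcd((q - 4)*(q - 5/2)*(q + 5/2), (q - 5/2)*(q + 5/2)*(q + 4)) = q^2 - 25/4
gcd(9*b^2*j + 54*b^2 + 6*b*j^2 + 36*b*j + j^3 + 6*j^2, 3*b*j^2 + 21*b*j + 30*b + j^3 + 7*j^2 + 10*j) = 3*b + j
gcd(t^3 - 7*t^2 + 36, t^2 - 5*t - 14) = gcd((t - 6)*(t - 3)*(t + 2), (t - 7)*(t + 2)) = t + 2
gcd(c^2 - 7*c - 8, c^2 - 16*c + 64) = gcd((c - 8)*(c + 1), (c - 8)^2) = c - 8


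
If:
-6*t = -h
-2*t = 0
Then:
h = 0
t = 0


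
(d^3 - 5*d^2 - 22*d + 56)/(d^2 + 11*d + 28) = (d^2 - 9*d + 14)/(d + 7)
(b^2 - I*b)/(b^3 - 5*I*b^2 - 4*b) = 1/(b - 4*I)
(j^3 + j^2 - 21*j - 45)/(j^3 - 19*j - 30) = (j + 3)/(j + 2)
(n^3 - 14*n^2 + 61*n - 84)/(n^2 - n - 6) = (n^2 - 11*n + 28)/(n + 2)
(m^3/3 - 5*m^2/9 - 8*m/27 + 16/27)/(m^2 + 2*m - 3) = (9*m^3 - 15*m^2 - 8*m + 16)/(27*(m^2 + 2*m - 3))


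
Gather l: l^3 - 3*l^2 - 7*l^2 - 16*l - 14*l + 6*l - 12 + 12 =l^3 - 10*l^2 - 24*l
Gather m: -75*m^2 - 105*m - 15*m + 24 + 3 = -75*m^2 - 120*m + 27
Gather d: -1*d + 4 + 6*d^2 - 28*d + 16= 6*d^2 - 29*d + 20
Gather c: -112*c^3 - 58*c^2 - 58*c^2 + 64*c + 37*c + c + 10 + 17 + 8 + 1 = -112*c^3 - 116*c^2 + 102*c + 36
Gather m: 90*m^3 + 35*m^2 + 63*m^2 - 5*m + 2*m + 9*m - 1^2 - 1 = 90*m^3 + 98*m^2 + 6*m - 2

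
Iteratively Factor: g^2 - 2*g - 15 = (g - 5)*(g + 3)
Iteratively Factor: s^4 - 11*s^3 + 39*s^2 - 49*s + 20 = (s - 1)*(s^3 - 10*s^2 + 29*s - 20) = (s - 4)*(s - 1)*(s^2 - 6*s + 5) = (s - 4)*(s - 1)^2*(s - 5)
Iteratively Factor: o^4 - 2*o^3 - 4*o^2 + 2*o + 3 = (o + 1)*(o^3 - 3*o^2 - o + 3) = (o + 1)^2*(o^2 - 4*o + 3) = (o - 3)*(o + 1)^2*(o - 1)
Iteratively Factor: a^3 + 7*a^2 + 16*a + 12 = (a + 2)*(a^2 + 5*a + 6) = (a + 2)*(a + 3)*(a + 2)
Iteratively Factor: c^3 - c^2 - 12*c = (c + 3)*(c^2 - 4*c) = (c - 4)*(c + 3)*(c)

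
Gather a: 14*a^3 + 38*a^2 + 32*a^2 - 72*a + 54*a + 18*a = 14*a^3 + 70*a^2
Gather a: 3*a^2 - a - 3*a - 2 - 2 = 3*a^2 - 4*a - 4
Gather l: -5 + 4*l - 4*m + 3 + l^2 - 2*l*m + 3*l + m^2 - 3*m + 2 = l^2 + l*(7 - 2*m) + m^2 - 7*m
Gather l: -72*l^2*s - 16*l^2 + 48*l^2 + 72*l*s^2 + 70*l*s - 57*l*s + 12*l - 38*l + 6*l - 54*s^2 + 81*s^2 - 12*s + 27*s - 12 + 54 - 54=l^2*(32 - 72*s) + l*(72*s^2 + 13*s - 20) + 27*s^2 + 15*s - 12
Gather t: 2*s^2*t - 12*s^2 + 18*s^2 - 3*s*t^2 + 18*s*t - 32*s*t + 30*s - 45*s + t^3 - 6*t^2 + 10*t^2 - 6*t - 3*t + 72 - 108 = 6*s^2 - 15*s + t^3 + t^2*(4 - 3*s) + t*(2*s^2 - 14*s - 9) - 36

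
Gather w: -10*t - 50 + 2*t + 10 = -8*t - 40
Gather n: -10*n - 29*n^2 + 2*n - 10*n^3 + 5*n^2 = -10*n^3 - 24*n^2 - 8*n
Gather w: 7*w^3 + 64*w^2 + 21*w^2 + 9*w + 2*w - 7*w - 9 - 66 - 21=7*w^3 + 85*w^2 + 4*w - 96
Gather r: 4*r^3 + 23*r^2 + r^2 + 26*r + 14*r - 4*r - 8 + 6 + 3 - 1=4*r^3 + 24*r^2 + 36*r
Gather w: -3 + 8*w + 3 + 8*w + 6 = 16*w + 6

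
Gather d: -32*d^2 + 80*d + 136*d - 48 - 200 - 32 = -32*d^2 + 216*d - 280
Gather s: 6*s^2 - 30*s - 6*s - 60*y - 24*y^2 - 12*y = 6*s^2 - 36*s - 24*y^2 - 72*y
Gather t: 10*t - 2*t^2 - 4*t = -2*t^2 + 6*t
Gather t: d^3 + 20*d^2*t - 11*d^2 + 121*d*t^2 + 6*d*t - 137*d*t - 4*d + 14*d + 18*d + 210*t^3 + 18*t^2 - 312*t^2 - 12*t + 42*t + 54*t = d^3 - 11*d^2 + 28*d + 210*t^3 + t^2*(121*d - 294) + t*(20*d^2 - 131*d + 84)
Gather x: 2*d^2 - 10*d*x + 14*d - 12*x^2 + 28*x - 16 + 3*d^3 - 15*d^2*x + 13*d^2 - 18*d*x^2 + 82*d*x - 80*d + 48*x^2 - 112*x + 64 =3*d^3 + 15*d^2 - 66*d + x^2*(36 - 18*d) + x*(-15*d^2 + 72*d - 84) + 48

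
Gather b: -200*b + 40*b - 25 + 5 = -160*b - 20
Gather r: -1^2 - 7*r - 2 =-7*r - 3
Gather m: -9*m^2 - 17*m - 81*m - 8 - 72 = -9*m^2 - 98*m - 80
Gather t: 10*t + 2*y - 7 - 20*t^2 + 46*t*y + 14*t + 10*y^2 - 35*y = -20*t^2 + t*(46*y + 24) + 10*y^2 - 33*y - 7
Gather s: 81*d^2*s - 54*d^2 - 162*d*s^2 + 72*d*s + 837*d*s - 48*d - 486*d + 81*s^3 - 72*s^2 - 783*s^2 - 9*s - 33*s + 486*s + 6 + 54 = -54*d^2 - 534*d + 81*s^3 + s^2*(-162*d - 855) + s*(81*d^2 + 909*d + 444) + 60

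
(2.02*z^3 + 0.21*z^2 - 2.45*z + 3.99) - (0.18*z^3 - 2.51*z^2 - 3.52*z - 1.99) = 1.84*z^3 + 2.72*z^2 + 1.07*z + 5.98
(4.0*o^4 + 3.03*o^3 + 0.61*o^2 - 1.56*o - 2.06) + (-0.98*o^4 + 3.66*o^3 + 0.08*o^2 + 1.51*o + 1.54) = 3.02*o^4 + 6.69*o^3 + 0.69*o^2 - 0.05*o - 0.52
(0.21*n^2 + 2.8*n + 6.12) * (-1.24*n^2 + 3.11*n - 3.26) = -0.2604*n^4 - 2.8189*n^3 + 0.434599999999999*n^2 + 9.9052*n - 19.9512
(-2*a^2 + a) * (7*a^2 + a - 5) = -14*a^4 + 5*a^3 + 11*a^2 - 5*a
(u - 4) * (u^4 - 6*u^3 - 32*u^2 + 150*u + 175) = u^5 - 10*u^4 - 8*u^3 + 278*u^2 - 425*u - 700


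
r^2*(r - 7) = r^3 - 7*r^2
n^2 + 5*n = n*(n + 5)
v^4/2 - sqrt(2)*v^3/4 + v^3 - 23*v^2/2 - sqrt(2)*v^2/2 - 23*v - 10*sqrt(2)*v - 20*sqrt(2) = (v/2 + 1)*(v - 4*sqrt(2))*(v + sqrt(2))*(v + 5*sqrt(2)/2)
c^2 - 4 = (c - 2)*(c + 2)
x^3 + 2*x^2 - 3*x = x*(x - 1)*(x + 3)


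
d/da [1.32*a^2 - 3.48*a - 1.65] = 2.64*a - 3.48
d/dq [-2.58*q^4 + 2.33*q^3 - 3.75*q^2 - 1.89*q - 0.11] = -10.32*q^3 + 6.99*q^2 - 7.5*q - 1.89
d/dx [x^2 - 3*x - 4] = 2*x - 3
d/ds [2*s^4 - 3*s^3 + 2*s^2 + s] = 8*s^3 - 9*s^2 + 4*s + 1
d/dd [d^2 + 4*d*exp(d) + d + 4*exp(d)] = 4*d*exp(d) + 2*d + 8*exp(d) + 1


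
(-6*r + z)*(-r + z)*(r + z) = 6*r^3 - r^2*z - 6*r*z^2 + z^3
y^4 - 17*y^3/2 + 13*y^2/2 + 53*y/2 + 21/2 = (y - 7)*(y - 3)*(y + 1/2)*(y + 1)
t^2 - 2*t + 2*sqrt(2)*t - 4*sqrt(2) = (t - 2)*(t + 2*sqrt(2))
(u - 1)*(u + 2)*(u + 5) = u^3 + 6*u^2 + 3*u - 10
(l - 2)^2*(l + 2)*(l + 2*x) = l^4 + 2*l^3*x - 2*l^3 - 4*l^2*x - 4*l^2 - 8*l*x + 8*l + 16*x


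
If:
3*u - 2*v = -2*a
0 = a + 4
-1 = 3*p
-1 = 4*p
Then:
No Solution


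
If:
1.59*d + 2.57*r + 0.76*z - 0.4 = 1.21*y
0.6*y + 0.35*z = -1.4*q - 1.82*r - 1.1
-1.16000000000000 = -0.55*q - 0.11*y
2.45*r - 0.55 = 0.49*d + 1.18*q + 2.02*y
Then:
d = -0.316346133034143*z - 0.128197269178489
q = 0.0285487297344576*z + 2.87047994224953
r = -0.167209907925752*z - 1.55742023058983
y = -0.142743648672288*z - 3.8069451657931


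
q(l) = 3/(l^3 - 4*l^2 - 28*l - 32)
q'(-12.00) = 0.00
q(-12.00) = 0.00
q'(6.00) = -0.00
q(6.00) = -0.02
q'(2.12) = 0.01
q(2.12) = -0.03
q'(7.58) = -0.17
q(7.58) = -0.08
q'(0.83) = 0.03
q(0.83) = -0.05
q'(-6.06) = -0.01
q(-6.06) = -0.01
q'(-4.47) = -0.04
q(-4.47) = -0.04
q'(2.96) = 0.00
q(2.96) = -0.02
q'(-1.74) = 34.58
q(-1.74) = -4.56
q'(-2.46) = -6.02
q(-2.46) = -1.36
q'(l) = 3*(-3*l^2 + 8*l + 28)/(l^3 - 4*l^2 - 28*l - 32)^2 = 3*(-3*l^2 + 8*l + 28)/(-l^3 + 4*l^2 + 28*l + 32)^2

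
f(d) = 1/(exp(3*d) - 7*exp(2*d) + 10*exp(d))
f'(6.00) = 0.00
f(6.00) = 0.00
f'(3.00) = 0.00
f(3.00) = 0.00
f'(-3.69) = -4.00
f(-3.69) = 4.08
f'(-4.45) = -8.56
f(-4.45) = 8.63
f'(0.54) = 3.48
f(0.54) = 0.62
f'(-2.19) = -0.89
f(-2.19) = 0.97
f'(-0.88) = -0.21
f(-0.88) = 0.33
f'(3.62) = -0.00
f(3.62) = 0.00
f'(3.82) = -0.00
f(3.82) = 0.00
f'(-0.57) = -0.13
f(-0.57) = 0.28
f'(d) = (-3*exp(3*d) + 14*exp(2*d) - 10*exp(d))/(exp(3*d) - 7*exp(2*d) + 10*exp(d))^2 = (-3*exp(2*d) + 14*exp(d) - 10)*exp(-d)/(exp(2*d) - 7*exp(d) + 10)^2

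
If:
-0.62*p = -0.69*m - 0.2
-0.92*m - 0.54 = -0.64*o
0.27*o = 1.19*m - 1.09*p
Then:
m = -1.41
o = -1.18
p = -1.25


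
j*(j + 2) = j^2 + 2*j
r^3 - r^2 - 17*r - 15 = (r - 5)*(r + 1)*(r + 3)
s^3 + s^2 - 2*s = s*(s - 1)*(s + 2)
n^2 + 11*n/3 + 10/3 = (n + 5/3)*(n + 2)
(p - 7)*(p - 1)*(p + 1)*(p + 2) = p^4 - 5*p^3 - 15*p^2 + 5*p + 14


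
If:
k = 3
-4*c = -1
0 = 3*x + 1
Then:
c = 1/4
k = 3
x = -1/3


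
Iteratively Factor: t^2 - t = (t)*(t - 1)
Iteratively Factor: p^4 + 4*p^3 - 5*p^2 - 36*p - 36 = (p + 3)*(p^3 + p^2 - 8*p - 12) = (p + 2)*(p + 3)*(p^2 - p - 6) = (p - 3)*(p + 2)*(p + 3)*(p + 2)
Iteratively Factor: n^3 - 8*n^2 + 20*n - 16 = (n - 2)*(n^2 - 6*n + 8) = (n - 4)*(n - 2)*(n - 2)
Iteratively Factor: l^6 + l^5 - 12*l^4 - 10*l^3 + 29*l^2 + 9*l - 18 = (l - 1)*(l^5 + 2*l^4 - 10*l^3 - 20*l^2 + 9*l + 18) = (l - 1)*(l + 1)*(l^4 + l^3 - 11*l^2 - 9*l + 18) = (l - 1)*(l + 1)*(l + 2)*(l^3 - l^2 - 9*l + 9) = (l - 3)*(l - 1)*(l + 1)*(l + 2)*(l^2 + 2*l - 3) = (l - 3)*(l - 1)^2*(l + 1)*(l + 2)*(l + 3)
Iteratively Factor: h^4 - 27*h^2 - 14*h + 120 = (h - 2)*(h^3 + 2*h^2 - 23*h - 60) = (h - 2)*(h + 4)*(h^2 - 2*h - 15) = (h - 5)*(h - 2)*(h + 4)*(h + 3)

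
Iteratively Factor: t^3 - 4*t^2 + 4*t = (t - 2)*(t^2 - 2*t) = (t - 2)^2*(t)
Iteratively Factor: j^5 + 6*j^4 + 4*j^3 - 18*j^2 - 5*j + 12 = (j - 1)*(j^4 + 7*j^3 + 11*j^2 - 7*j - 12) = (j - 1)*(j + 4)*(j^3 + 3*j^2 - j - 3) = (j - 1)^2*(j + 4)*(j^2 + 4*j + 3) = (j - 1)^2*(j + 3)*(j + 4)*(j + 1)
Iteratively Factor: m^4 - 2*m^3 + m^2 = (m - 1)*(m^3 - m^2) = m*(m - 1)*(m^2 - m) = m*(m - 1)^2*(m)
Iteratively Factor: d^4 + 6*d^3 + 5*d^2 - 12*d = (d - 1)*(d^3 + 7*d^2 + 12*d) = d*(d - 1)*(d^2 + 7*d + 12) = d*(d - 1)*(d + 3)*(d + 4)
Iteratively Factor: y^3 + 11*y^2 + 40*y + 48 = (y + 4)*(y^2 + 7*y + 12) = (y + 4)^2*(y + 3)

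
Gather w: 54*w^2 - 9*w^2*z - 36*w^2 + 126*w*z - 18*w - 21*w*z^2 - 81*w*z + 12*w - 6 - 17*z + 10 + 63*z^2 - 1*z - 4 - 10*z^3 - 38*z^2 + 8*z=w^2*(18 - 9*z) + w*(-21*z^2 + 45*z - 6) - 10*z^3 + 25*z^2 - 10*z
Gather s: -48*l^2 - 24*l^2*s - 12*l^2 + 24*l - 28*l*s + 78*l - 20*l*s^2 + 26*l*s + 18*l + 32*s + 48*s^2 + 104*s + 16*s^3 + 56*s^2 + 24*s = -60*l^2 + 120*l + 16*s^3 + s^2*(104 - 20*l) + s*(-24*l^2 - 2*l + 160)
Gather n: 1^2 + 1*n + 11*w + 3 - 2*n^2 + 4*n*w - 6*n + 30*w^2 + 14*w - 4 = -2*n^2 + n*(4*w - 5) + 30*w^2 + 25*w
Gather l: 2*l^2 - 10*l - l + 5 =2*l^2 - 11*l + 5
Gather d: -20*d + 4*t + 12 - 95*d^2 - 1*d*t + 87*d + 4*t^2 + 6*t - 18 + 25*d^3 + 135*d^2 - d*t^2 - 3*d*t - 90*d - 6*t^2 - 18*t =25*d^3 + 40*d^2 + d*(-t^2 - 4*t - 23) - 2*t^2 - 8*t - 6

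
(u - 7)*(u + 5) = u^2 - 2*u - 35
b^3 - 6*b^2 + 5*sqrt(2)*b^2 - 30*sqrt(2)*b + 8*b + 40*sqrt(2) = (b - 4)*(b - 2)*(b + 5*sqrt(2))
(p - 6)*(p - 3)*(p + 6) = p^3 - 3*p^2 - 36*p + 108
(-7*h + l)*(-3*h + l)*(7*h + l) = 147*h^3 - 49*h^2*l - 3*h*l^2 + l^3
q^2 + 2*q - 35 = (q - 5)*(q + 7)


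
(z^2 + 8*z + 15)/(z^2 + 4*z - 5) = (z + 3)/(z - 1)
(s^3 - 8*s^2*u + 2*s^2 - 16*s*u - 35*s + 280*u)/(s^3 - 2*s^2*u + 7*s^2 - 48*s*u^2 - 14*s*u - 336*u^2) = (s - 5)/(s + 6*u)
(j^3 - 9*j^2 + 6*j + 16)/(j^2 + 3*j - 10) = (j^2 - 7*j - 8)/(j + 5)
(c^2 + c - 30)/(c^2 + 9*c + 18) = (c - 5)/(c + 3)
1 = 1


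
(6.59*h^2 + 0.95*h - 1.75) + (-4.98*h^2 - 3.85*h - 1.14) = 1.61*h^2 - 2.9*h - 2.89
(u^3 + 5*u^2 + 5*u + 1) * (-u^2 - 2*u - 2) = -u^5 - 7*u^4 - 17*u^3 - 21*u^2 - 12*u - 2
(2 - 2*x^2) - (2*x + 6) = -2*x^2 - 2*x - 4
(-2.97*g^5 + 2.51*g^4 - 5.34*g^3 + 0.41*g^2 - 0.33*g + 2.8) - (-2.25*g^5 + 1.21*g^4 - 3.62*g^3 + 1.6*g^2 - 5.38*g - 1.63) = -0.72*g^5 + 1.3*g^4 - 1.72*g^3 - 1.19*g^2 + 5.05*g + 4.43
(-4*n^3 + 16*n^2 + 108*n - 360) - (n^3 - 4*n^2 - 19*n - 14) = -5*n^3 + 20*n^2 + 127*n - 346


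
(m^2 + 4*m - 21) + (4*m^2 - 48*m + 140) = 5*m^2 - 44*m + 119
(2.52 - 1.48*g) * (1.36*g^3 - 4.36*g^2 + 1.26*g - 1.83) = -2.0128*g^4 + 9.88*g^3 - 12.852*g^2 + 5.8836*g - 4.6116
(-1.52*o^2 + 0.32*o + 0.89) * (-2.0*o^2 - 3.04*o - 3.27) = 3.04*o^4 + 3.9808*o^3 + 2.2176*o^2 - 3.752*o - 2.9103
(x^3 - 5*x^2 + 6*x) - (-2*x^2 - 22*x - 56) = x^3 - 3*x^2 + 28*x + 56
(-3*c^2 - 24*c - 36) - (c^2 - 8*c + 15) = -4*c^2 - 16*c - 51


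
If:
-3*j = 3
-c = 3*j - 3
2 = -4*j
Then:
No Solution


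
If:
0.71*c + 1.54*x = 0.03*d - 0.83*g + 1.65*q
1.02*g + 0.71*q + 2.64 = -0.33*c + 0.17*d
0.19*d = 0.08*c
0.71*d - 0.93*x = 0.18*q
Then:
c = 4.06188747588895*x - 0.668649740290401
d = 1.71026841090061*x - 0.281536732753853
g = -2.12847608185862*x - 1.64583095026035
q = 1.57939206521908*x - 1.11050600141798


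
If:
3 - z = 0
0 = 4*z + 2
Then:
No Solution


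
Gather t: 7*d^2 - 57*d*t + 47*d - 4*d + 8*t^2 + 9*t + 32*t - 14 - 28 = 7*d^2 + 43*d + 8*t^2 + t*(41 - 57*d) - 42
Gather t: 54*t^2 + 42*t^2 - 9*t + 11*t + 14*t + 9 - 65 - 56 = 96*t^2 + 16*t - 112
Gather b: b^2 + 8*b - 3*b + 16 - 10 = b^2 + 5*b + 6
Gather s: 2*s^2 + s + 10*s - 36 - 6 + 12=2*s^2 + 11*s - 30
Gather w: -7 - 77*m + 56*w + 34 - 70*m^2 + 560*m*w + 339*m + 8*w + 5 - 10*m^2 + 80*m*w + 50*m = -80*m^2 + 312*m + w*(640*m + 64) + 32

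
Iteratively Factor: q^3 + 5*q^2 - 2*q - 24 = (q + 3)*(q^2 + 2*q - 8) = (q - 2)*(q + 3)*(q + 4)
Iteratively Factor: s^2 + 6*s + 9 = (s + 3)*(s + 3)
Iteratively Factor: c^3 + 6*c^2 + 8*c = (c + 4)*(c^2 + 2*c) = c*(c + 4)*(c + 2)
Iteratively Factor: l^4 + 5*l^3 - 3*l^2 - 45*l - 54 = (l + 2)*(l^3 + 3*l^2 - 9*l - 27) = (l + 2)*(l + 3)*(l^2 - 9) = (l - 3)*(l + 2)*(l + 3)*(l + 3)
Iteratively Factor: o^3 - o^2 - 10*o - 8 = (o - 4)*(o^2 + 3*o + 2) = (o - 4)*(o + 1)*(o + 2)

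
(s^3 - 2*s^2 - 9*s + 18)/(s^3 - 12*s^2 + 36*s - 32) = (s^2 - 9)/(s^2 - 10*s + 16)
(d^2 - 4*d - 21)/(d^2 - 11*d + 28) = (d + 3)/(d - 4)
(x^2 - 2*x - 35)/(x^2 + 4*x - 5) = (x - 7)/(x - 1)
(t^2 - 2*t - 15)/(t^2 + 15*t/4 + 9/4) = 4*(t - 5)/(4*t + 3)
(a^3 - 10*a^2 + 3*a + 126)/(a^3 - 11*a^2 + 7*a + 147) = (a - 6)/(a - 7)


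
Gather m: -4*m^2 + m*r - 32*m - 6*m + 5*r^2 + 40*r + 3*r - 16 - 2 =-4*m^2 + m*(r - 38) + 5*r^2 + 43*r - 18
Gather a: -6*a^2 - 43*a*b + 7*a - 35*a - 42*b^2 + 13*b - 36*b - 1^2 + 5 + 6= -6*a^2 + a*(-43*b - 28) - 42*b^2 - 23*b + 10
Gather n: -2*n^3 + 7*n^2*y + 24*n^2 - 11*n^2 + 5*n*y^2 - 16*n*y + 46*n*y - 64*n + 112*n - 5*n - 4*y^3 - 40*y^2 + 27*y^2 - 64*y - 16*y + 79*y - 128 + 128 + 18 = -2*n^3 + n^2*(7*y + 13) + n*(5*y^2 + 30*y + 43) - 4*y^3 - 13*y^2 - y + 18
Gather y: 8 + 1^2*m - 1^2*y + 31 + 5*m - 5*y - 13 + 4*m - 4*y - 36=10*m - 10*y - 10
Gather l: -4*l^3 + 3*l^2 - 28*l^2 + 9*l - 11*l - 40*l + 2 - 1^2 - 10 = -4*l^3 - 25*l^2 - 42*l - 9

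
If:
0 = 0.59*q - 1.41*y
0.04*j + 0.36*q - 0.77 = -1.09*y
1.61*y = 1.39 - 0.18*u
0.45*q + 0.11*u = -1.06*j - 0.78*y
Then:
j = -1.15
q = 1.00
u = 3.98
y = 0.42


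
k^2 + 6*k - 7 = (k - 1)*(k + 7)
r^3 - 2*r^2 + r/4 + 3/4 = (r - 3/2)*(r - 1)*(r + 1/2)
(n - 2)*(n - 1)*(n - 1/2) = n^3 - 7*n^2/2 + 7*n/2 - 1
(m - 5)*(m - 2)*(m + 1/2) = m^3 - 13*m^2/2 + 13*m/2 + 5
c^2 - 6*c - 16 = (c - 8)*(c + 2)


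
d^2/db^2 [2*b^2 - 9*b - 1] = 4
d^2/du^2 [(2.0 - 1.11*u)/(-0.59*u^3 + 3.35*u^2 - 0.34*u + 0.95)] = (2.318346*u^5 - 21.51789*u^4 + 87.716618*u^3 - 129.61134*u^2 - 14.25345*u + 12.98466)/(0.205379*u^9 - 3.498405*u^8 + 20.218887*u^7 - 42.61952*u^6 + 22.917612*u^5 - 34.289325*u^4 + 8.129029*u^3 - 9.399585*u^2 + 0.92055*u - 0.857375)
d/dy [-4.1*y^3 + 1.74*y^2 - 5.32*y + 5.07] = -12.3*y^2 + 3.48*y - 5.32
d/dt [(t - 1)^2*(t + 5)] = 3*(t - 1)*(t + 3)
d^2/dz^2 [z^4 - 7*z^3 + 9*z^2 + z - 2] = 12*z^2 - 42*z + 18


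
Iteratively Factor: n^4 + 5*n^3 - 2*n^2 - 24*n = (n + 3)*(n^3 + 2*n^2 - 8*n) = (n + 3)*(n + 4)*(n^2 - 2*n) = (n - 2)*(n + 3)*(n + 4)*(n)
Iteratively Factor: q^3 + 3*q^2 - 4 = (q - 1)*(q^2 + 4*q + 4) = (q - 1)*(q + 2)*(q + 2)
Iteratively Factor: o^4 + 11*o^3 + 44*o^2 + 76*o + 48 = (o + 3)*(o^3 + 8*o^2 + 20*o + 16) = (o + 3)*(o + 4)*(o^2 + 4*o + 4) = (o + 2)*(o + 3)*(o + 4)*(o + 2)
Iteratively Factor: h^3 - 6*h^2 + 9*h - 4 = (h - 1)*(h^2 - 5*h + 4) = (h - 1)^2*(h - 4)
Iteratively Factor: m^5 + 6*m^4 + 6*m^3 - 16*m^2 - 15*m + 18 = (m + 3)*(m^4 + 3*m^3 - 3*m^2 - 7*m + 6) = (m + 3)^2*(m^3 - 3*m + 2) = (m + 2)*(m + 3)^2*(m^2 - 2*m + 1) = (m - 1)*(m + 2)*(m + 3)^2*(m - 1)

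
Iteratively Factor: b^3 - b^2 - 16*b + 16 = (b + 4)*(b^2 - 5*b + 4) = (b - 4)*(b + 4)*(b - 1)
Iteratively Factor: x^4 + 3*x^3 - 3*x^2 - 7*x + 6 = (x - 1)*(x^3 + 4*x^2 + x - 6) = (x - 1)*(x + 2)*(x^2 + 2*x - 3) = (x - 1)^2*(x + 2)*(x + 3)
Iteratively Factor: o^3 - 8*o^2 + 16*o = (o - 4)*(o^2 - 4*o) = (o - 4)^2*(o)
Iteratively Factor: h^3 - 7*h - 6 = (h + 1)*(h^2 - h - 6) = (h + 1)*(h + 2)*(h - 3)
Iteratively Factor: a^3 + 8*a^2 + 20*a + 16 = (a + 2)*(a^2 + 6*a + 8) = (a + 2)^2*(a + 4)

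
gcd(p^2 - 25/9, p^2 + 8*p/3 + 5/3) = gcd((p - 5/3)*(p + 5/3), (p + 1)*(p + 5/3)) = p + 5/3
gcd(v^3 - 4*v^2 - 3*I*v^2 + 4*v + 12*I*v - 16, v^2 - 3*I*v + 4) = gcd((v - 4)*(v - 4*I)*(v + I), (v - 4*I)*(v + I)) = v^2 - 3*I*v + 4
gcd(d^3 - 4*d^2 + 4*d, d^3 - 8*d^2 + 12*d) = d^2 - 2*d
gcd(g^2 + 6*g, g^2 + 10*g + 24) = g + 6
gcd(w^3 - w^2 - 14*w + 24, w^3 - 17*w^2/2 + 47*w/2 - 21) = w^2 - 5*w + 6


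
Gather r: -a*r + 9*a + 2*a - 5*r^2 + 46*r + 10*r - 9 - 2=11*a - 5*r^2 + r*(56 - a) - 11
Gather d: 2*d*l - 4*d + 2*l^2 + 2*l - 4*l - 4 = d*(2*l - 4) + 2*l^2 - 2*l - 4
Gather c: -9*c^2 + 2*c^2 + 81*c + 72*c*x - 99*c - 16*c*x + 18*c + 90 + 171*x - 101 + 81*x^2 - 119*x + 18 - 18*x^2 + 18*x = -7*c^2 + 56*c*x + 63*x^2 + 70*x + 7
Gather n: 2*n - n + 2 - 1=n + 1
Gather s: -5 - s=-s - 5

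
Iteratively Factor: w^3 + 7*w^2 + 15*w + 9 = (w + 1)*(w^2 + 6*w + 9) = (w + 1)*(w + 3)*(w + 3)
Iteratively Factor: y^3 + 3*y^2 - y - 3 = (y + 3)*(y^2 - 1) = (y + 1)*(y + 3)*(y - 1)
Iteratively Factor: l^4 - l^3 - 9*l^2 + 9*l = (l)*(l^3 - l^2 - 9*l + 9) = l*(l - 3)*(l^2 + 2*l - 3) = l*(l - 3)*(l + 3)*(l - 1)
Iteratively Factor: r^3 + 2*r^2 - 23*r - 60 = (r + 4)*(r^2 - 2*r - 15) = (r - 5)*(r + 4)*(r + 3)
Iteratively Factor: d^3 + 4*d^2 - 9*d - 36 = (d + 3)*(d^2 + d - 12) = (d - 3)*(d + 3)*(d + 4)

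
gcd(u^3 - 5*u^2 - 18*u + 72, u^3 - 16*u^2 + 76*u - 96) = u - 6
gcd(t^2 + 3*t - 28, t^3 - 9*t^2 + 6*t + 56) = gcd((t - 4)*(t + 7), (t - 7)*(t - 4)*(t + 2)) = t - 4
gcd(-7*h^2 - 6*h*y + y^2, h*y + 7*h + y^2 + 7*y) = h + y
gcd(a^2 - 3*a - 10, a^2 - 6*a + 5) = a - 5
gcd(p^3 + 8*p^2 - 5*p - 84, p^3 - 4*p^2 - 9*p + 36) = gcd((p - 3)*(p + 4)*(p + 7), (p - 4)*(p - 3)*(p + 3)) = p - 3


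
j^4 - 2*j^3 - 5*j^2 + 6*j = j*(j - 3)*(j - 1)*(j + 2)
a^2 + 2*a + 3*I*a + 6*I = (a + 2)*(a + 3*I)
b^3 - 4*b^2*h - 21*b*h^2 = b*(b - 7*h)*(b + 3*h)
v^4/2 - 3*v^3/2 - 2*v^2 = v^2*(v/2 + 1/2)*(v - 4)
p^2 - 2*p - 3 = (p - 3)*(p + 1)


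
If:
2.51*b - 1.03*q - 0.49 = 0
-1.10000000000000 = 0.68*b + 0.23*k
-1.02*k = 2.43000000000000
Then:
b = -0.81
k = -2.38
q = -2.45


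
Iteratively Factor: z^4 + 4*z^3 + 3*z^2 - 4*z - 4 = (z + 2)*(z^3 + 2*z^2 - z - 2) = (z + 1)*(z + 2)*(z^2 + z - 2) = (z + 1)*(z + 2)^2*(z - 1)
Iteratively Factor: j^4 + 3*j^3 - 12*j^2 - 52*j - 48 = (j + 2)*(j^3 + j^2 - 14*j - 24) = (j + 2)*(j + 3)*(j^2 - 2*j - 8) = (j - 4)*(j + 2)*(j + 3)*(j + 2)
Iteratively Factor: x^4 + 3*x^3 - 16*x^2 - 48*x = (x + 4)*(x^3 - x^2 - 12*x) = (x + 3)*(x + 4)*(x^2 - 4*x) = (x - 4)*(x + 3)*(x + 4)*(x)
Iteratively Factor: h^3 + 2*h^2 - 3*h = (h - 1)*(h^2 + 3*h) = h*(h - 1)*(h + 3)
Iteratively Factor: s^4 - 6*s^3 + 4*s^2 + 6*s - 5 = (s - 1)*(s^3 - 5*s^2 - s + 5) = (s - 5)*(s - 1)*(s^2 - 1) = (s - 5)*(s - 1)*(s + 1)*(s - 1)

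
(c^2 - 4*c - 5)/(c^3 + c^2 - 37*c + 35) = (c + 1)/(c^2 + 6*c - 7)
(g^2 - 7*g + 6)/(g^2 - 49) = (g^2 - 7*g + 6)/(g^2 - 49)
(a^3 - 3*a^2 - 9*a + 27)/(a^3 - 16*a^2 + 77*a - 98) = (a^3 - 3*a^2 - 9*a + 27)/(a^3 - 16*a^2 + 77*a - 98)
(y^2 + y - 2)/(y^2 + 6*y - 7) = (y + 2)/(y + 7)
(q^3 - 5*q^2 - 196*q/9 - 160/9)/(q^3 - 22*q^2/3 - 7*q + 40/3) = (q + 4/3)/(q - 1)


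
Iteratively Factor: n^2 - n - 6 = (n + 2)*(n - 3)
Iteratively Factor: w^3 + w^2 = (w + 1)*(w^2) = w*(w + 1)*(w)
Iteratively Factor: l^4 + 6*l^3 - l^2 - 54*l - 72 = (l + 3)*(l^3 + 3*l^2 - 10*l - 24) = (l + 2)*(l + 3)*(l^2 + l - 12) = (l - 3)*(l + 2)*(l + 3)*(l + 4)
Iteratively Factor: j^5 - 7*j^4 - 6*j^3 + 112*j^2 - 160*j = (j - 2)*(j^4 - 5*j^3 - 16*j^2 + 80*j) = j*(j - 2)*(j^3 - 5*j^2 - 16*j + 80) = j*(j - 5)*(j - 2)*(j^2 - 16) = j*(j - 5)*(j - 2)*(j + 4)*(j - 4)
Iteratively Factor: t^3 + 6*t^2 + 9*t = (t + 3)*(t^2 + 3*t) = (t + 3)^2*(t)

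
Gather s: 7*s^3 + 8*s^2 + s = 7*s^3 + 8*s^2 + s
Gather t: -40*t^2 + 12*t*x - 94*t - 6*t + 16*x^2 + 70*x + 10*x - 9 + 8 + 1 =-40*t^2 + t*(12*x - 100) + 16*x^2 + 80*x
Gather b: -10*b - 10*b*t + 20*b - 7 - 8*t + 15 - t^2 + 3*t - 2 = b*(10 - 10*t) - t^2 - 5*t + 6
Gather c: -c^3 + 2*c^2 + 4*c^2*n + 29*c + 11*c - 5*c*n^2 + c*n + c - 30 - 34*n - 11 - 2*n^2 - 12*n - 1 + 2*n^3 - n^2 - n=-c^3 + c^2*(4*n + 2) + c*(-5*n^2 + n + 41) + 2*n^3 - 3*n^2 - 47*n - 42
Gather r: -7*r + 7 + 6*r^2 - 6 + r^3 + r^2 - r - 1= r^3 + 7*r^2 - 8*r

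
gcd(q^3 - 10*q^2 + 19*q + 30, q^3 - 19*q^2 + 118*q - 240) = q^2 - 11*q + 30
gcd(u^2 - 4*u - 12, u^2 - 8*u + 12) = u - 6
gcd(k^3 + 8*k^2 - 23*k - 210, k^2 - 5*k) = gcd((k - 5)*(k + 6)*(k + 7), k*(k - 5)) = k - 5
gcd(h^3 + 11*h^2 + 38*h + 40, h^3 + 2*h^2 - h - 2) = h + 2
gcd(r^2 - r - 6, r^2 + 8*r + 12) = r + 2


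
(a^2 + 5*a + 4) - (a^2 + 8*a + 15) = -3*a - 11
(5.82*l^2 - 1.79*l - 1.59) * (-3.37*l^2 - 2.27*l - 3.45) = -19.6134*l^4 - 7.1791*l^3 - 10.6574*l^2 + 9.7848*l + 5.4855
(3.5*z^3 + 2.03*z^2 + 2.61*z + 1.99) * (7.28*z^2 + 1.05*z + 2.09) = 25.48*z^5 + 18.4534*z^4 + 28.4473*z^3 + 21.4704*z^2 + 7.5444*z + 4.1591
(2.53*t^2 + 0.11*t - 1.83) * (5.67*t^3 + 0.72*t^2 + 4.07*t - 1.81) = 14.3451*t^5 + 2.4453*t^4 + 0.000199999999999367*t^3 - 5.4492*t^2 - 7.6472*t + 3.3123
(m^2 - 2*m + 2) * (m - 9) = m^3 - 11*m^2 + 20*m - 18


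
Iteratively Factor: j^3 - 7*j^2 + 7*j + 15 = (j - 5)*(j^2 - 2*j - 3) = (j - 5)*(j - 3)*(j + 1)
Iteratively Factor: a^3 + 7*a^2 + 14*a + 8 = (a + 1)*(a^2 + 6*a + 8) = (a + 1)*(a + 2)*(a + 4)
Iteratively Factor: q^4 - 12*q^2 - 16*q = (q + 2)*(q^3 - 2*q^2 - 8*q) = (q - 4)*(q + 2)*(q^2 + 2*q) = q*(q - 4)*(q + 2)*(q + 2)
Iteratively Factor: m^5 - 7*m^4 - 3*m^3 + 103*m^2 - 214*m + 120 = (m - 2)*(m^4 - 5*m^3 - 13*m^2 + 77*m - 60) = (m - 3)*(m - 2)*(m^3 - 2*m^2 - 19*m + 20) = (m - 3)*(m - 2)*(m - 1)*(m^2 - m - 20) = (m - 5)*(m - 3)*(m - 2)*(m - 1)*(m + 4)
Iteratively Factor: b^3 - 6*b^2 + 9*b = (b)*(b^2 - 6*b + 9) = b*(b - 3)*(b - 3)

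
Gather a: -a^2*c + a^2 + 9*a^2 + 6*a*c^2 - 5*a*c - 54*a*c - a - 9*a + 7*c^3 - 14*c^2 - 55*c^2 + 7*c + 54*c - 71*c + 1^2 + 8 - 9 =a^2*(10 - c) + a*(6*c^2 - 59*c - 10) + 7*c^3 - 69*c^2 - 10*c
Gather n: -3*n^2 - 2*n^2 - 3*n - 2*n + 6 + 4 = -5*n^2 - 5*n + 10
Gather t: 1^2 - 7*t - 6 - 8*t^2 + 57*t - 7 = -8*t^2 + 50*t - 12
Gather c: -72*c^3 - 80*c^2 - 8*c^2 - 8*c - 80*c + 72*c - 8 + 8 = -72*c^3 - 88*c^2 - 16*c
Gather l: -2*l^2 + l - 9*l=-2*l^2 - 8*l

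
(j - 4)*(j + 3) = j^2 - j - 12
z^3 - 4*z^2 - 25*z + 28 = (z - 7)*(z - 1)*(z + 4)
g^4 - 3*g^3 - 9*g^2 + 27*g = g*(g - 3)^2*(g + 3)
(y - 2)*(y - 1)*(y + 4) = y^3 + y^2 - 10*y + 8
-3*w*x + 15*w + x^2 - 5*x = (-3*w + x)*(x - 5)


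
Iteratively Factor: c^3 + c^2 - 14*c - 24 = (c - 4)*(c^2 + 5*c + 6) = (c - 4)*(c + 2)*(c + 3)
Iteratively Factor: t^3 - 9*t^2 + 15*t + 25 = (t - 5)*(t^2 - 4*t - 5) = (t - 5)^2*(t + 1)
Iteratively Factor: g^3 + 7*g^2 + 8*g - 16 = (g - 1)*(g^2 + 8*g + 16) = (g - 1)*(g + 4)*(g + 4)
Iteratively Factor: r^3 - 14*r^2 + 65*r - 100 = (r - 4)*(r^2 - 10*r + 25) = (r - 5)*(r - 4)*(r - 5)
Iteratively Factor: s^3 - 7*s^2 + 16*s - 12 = (s - 2)*(s^2 - 5*s + 6) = (s - 3)*(s - 2)*(s - 2)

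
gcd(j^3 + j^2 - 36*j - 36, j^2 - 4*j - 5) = j + 1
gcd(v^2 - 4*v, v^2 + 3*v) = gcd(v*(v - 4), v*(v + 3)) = v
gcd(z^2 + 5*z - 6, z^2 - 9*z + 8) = z - 1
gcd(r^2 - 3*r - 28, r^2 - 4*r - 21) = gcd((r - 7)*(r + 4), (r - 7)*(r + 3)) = r - 7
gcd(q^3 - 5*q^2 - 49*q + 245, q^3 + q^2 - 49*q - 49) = q^2 - 49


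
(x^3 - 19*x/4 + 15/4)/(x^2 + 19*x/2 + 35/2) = (2*x^2 - 5*x + 3)/(2*(x + 7))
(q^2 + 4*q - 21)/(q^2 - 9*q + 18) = (q + 7)/(q - 6)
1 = 1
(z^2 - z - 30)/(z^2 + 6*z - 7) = (z^2 - z - 30)/(z^2 + 6*z - 7)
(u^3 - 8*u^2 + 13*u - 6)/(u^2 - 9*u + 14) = (u^3 - 8*u^2 + 13*u - 6)/(u^2 - 9*u + 14)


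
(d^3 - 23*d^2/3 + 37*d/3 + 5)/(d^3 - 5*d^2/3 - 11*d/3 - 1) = (d - 5)/(d + 1)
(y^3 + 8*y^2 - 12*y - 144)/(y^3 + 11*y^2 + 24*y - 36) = (y - 4)/(y - 1)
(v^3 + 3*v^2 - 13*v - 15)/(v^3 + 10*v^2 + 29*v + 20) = (v - 3)/(v + 4)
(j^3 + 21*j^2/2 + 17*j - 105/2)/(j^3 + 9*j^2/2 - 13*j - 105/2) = (2*j^2 + 11*j - 21)/(2*j^2 - j - 21)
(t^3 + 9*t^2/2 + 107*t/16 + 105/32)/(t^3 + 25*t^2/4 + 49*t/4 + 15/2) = (8*t^2 + 26*t + 21)/(8*(t^2 + 5*t + 6))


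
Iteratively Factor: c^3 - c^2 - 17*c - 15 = (c - 5)*(c^2 + 4*c + 3) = (c - 5)*(c + 1)*(c + 3)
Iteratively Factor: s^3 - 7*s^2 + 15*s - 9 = (s - 3)*(s^2 - 4*s + 3) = (s - 3)^2*(s - 1)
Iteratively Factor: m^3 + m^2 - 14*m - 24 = (m - 4)*(m^2 + 5*m + 6) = (m - 4)*(m + 2)*(m + 3)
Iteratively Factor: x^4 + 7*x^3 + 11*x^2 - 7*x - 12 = (x - 1)*(x^3 + 8*x^2 + 19*x + 12) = (x - 1)*(x + 3)*(x^2 + 5*x + 4) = (x - 1)*(x + 1)*(x + 3)*(x + 4)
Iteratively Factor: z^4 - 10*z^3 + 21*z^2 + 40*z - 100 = (z - 5)*(z^3 - 5*z^2 - 4*z + 20) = (z - 5)*(z - 2)*(z^2 - 3*z - 10) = (z - 5)*(z - 2)*(z + 2)*(z - 5)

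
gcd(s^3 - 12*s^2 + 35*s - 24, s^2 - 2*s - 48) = s - 8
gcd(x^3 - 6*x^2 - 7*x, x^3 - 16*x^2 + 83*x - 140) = x - 7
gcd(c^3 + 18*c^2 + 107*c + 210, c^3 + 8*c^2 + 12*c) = c + 6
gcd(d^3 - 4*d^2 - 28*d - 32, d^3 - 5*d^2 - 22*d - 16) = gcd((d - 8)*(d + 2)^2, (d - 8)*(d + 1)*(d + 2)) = d^2 - 6*d - 16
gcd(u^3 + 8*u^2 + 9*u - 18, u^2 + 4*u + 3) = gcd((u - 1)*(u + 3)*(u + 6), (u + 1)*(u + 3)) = u + 3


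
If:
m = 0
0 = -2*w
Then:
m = 0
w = 0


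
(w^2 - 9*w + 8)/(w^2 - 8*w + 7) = (w - 8)/(w - 7)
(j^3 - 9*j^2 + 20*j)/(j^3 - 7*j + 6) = j*(j^2 - 9*j + 20)/(j^3 - 7*j + 6)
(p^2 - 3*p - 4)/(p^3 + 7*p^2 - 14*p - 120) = (p + 1)/(p^2 + 11*p + 30)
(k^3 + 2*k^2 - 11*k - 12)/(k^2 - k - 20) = (k^2 - 2*k - 3)/(k - 5)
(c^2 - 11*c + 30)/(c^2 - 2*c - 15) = (c - 6)/(c + 3)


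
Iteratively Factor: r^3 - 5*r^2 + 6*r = (r)*(r^2 - 5*r + 6) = r*(r - 3)*(r - 2)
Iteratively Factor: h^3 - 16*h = (h + 4)*(h^2 - 4*h) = (h - 4)*(h + 4)*(h)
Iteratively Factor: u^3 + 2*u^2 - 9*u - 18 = (u + 2)*(u^2 - 9) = (u + 2)*(u + 3)*(u - 3)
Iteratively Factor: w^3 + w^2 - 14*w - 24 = (w + 2)*(w^2 - w - 12) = (w - 4)*(w + 2)*(w + 3)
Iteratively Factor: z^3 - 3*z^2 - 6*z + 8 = (z + 2)*(z^2 - 5*z + 4) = (z - 1)*(z + 2)*(z - 4)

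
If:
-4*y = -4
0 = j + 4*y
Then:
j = -4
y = 1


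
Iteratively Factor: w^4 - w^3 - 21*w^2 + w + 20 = (w - 5)*(w^3 + 4*w^2 - w - 4) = (w - 5)*(w - 1)*(w^2 + 5*w + 4) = (w - 5)*(w - 1)*(w + 4)*(w + 1)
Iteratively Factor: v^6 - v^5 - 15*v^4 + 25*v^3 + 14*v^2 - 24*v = (v - 1)*(v^5 - 15*v^3 + 10*v^2 + 24*v) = (v - 3)*(v - 1)*(v^4 + 3*v^3 - 6*v^2 - 8*v) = (v - 3)*(v - 2)*(v - 1)*(v^3 + 5*v^2 + 4*v) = (v - 3)*(v - 2)*(v - 1)*(v + 1)*(v^2 + 4*v) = v*(v - 3)*(v - 2)*(v - 1)*(v + 1)*(v + 4)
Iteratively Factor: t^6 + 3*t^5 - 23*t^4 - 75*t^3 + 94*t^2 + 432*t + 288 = (t + 3)*(t^5 - 23*t^3 - 6*t^2 + 112*t + 96) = (t - 4)*(t + 3)*(t^4 + 4*t^3 - 7*t^2 - 34*t - 24) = (t - 4)*(t + 1)*(t + 3)*(t^3 + 3*t^2 - 10*t - 24) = (t - 4)*(t - 3)*(t + 1)*(t + 3)*(t^2 + 6*t + 8) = (t - 4)*(t - 3)*(t + 1)*(t + 2)*(t + 3)*(t + 4)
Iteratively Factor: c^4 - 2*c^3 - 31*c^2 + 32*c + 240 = (c + 3)*(c^3 - 5*c^2 - 16*c + 80) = (c - 5)*(c + 3)*(c^2 - 16) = (c - 5)*(c - 4)*(c + 3)*(c + 4)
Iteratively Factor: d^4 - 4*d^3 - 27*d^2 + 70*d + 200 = (d - 5)*(d^3 + d^2 - 22*d - 40) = (d - 5)^2*(d^2 + 6*d + 8) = (d - 5)^2*(d + 4)*(d + 2)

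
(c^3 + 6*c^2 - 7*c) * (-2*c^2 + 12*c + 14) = -2*c^5 + 100*c^3 - 98*c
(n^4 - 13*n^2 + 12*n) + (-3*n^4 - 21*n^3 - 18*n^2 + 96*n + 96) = -2*n^4 - 21*n^3 - 31*n^2 + 108*n + 96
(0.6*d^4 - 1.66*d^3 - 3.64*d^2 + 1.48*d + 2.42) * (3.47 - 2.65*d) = -1.59*d^5 + 6.481*d^4 + 3.8858*d^3 - 16.5528*d^2 - 1.2774*d + 8.3974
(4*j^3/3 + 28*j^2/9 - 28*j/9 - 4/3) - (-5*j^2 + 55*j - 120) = 4*j^3/3 + 73*j^2/9 - 523*j/9 + 356/3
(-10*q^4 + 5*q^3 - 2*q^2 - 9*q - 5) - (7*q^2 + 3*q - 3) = -10*q^4 + 5*q^3 - 9*q^2 - 12*q - 2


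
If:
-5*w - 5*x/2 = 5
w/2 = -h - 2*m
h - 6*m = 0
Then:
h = 3*x/16 + 3/8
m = x/32 + 1/16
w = -x/2 - 1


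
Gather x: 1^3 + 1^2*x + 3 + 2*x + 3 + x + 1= 4*x + 8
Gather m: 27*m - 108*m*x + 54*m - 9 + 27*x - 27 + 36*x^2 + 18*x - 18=m*(81 - 108*x) + 36*x^2 + 45*x - 54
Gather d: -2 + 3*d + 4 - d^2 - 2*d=-d^2 + d + 2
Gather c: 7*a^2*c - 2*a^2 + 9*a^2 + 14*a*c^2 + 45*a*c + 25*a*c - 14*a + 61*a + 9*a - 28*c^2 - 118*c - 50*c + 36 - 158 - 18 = 7*a^2 + 56*a + c^2*(14*a - 28) + c*(7*a^2 + 70*a - 168) - 140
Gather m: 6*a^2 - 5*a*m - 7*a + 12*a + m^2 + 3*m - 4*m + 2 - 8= 6*a^2 + 5*a + m^2 + m*(-5*a - 1) - 6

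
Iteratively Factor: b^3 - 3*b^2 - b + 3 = (b - 1)*(b^2 - 2*b - 3) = (b - 1)*(b + 1)*(b - 3)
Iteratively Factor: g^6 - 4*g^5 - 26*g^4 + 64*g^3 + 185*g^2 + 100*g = (g - 5)*(g^5 + g^4 - 21*g^3 - 41*g^2 - 20*g) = g*(g - 5)*(g^4 + g^3 - 21*g^2 - 41*g - 20) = g*(g - 5)*(g + 4)*(g^3 - 3*g^2 - 9*g - 5) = g*(g - 5)*(g + 1)*(g + 4)*(g^2 - 4*g - 5) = g*(g - 5)^2*(g + 1)*(g + 4)*(g + 1)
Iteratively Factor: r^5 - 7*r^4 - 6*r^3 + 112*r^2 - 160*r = (r - 4)*(r^4 - 3*r^3 - 18*r^2 + 40*r) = (r - 4)*(r + 4)*(r^3 - 7*r^2 + 10*r) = (r - 4)*(r - 2)*(r + 4)*(r^2 - 5*r) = r*(r - 4)*(r - 2)*(r + 4)*(r - 5)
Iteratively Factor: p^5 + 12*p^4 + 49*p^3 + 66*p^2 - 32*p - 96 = (p + 2)*(p^4 + 10*p^3 + 29*p^2 + 8*p - 48) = (p + 2)*(p + 3)*(p^3 + 7*p^2 + 8*p - 16) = (p + 2)*(p + 3)*(p + 4)*(p^2 + 3*p - 4) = (p + 2)*(p + 3)*(p + 4)^2*(p - 1)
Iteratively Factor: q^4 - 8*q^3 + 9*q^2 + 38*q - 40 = (q - 1)*(q^3 - 7*q^2 + 2*q + 40) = (q - 1)*(q + 2)*(q^2 - 9*q + 20) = (q - 4)*(q - 1)*(q + 2)*(q - 5)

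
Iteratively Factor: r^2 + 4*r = (r)*(r + 4)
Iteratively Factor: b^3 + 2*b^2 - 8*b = (b + 4)*(b^2 - 2*b) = (b - 2)*(b + 4)*(b)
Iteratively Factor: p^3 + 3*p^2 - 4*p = (p - 1)*(p^2 + 4*p) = p*(p - 1)*(p + 4)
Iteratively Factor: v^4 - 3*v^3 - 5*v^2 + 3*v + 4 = (v + 1)*(v^3 - 4*v^2 - v + 4) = (v + 1)^2*(v^2 - 5*v + 4) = (v - 4)*(v + 1)^2*(v - 1)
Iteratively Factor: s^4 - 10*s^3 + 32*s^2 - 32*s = (s - 4)*(s^3 - 6*s^2 + 8*s) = (s - 4)*(s - 2)*(s^2 - 4*s) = s*(s - 4)*(s - 2)*(s - 4)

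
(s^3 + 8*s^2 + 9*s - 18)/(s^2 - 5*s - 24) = (s^2 + 5*s - 6)/(s - 8)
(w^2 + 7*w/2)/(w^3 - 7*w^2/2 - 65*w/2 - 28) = w/(w^2 - 7*w - 8)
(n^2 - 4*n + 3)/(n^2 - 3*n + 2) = (n - 3)/(n - 2)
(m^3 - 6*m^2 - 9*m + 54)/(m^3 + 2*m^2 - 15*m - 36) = (m^2 - 9*m + 18)/(m^2 - m - 12)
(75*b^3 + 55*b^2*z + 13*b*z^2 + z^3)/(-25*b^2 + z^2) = (15*b^2 + 8*b*z + z^2)/(-5*b + z)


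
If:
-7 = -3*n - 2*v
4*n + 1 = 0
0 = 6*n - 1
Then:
No Solution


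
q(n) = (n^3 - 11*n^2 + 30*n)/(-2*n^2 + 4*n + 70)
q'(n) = (4*n - 4)*(n^3 - 11*n^2 + 30*n)/(-2*n^2 + 4*n + 70)^2 + (3*n^2 - 22*n + 30)/(-2*n^2 + 4*n + 70)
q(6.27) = 0.13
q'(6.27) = 0.78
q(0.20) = 0.08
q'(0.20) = 0.36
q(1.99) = 0.34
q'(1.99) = -0.01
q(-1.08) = -0.73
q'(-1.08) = 1.00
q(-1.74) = -1.59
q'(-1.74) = 1.66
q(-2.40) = -3.05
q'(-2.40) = 2.90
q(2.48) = 0.33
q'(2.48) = -0.06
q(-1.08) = -0.73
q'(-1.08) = 1.00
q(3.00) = 0.28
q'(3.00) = -0.11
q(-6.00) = 30.46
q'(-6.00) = 22.42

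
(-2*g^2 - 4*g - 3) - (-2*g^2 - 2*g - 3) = -2*g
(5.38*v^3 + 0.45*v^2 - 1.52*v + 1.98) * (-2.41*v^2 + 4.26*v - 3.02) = -12.9658*v^5 + 21.8343*v^4 - 10.6674*v^3 - 12.606*v^2 + 13.0252*v - 5.9796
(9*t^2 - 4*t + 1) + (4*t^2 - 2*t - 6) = 13*t^2 - 6*t - 5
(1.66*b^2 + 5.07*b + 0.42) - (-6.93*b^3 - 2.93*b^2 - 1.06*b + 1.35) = 6.93*b^3 + 4.59*b^2 + 6.13*b - 0.93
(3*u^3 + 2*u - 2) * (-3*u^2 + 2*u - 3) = -9*u^5 + 6*u^4 - 15*u^3 + 10*u^2 - 10*u + 6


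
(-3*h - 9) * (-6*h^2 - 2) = 18*h^3 + 54*h^2 + 6*h + 18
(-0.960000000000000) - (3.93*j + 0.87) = -3.93*j - 1.83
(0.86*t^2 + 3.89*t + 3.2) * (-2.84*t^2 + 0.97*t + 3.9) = -2.4424*t^4 - 10.2134*t^3 - 1.9607*t^2 + 18.275*t + 12.48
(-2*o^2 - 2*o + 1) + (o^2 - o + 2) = -o^2 - 3*o + 3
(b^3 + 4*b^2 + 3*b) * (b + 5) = b^4 + 9*b^3 + 23*b^2 + 15*b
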